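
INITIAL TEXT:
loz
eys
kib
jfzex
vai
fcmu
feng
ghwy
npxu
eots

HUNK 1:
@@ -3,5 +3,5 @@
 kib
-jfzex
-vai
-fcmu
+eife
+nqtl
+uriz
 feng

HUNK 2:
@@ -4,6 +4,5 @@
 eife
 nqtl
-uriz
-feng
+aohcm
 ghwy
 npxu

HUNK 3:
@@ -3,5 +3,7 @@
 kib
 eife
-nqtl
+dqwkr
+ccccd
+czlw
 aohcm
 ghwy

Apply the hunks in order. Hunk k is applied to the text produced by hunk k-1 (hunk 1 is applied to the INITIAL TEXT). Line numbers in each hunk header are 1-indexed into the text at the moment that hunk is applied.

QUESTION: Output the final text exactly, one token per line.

Answer: loz
eys
kib
eife
dqwkr
ccccd
czlw
aohcm
ghwy
npxu
eots

Derivation:
Hunk 1: at line 3 remove [jfzex,vai,fcmu] add [eife,nqtl,uriz] -> 10 lines: loz eys kib eife nqtl uriz feng ghwy npxu eots
Hunk 2: at line 4 remove [uriz,feng] add [aohcm] -> 9 lines: loz eys kib eife nqtl aohcm ghwy npxu eots
Hunk 3: at line 3 remove [nqtl] add [dqwkr,ccccd,czlw] -> 11 lines: loz eys kib eife dqwkr ccccd czlw aohcm ghwy npxu eots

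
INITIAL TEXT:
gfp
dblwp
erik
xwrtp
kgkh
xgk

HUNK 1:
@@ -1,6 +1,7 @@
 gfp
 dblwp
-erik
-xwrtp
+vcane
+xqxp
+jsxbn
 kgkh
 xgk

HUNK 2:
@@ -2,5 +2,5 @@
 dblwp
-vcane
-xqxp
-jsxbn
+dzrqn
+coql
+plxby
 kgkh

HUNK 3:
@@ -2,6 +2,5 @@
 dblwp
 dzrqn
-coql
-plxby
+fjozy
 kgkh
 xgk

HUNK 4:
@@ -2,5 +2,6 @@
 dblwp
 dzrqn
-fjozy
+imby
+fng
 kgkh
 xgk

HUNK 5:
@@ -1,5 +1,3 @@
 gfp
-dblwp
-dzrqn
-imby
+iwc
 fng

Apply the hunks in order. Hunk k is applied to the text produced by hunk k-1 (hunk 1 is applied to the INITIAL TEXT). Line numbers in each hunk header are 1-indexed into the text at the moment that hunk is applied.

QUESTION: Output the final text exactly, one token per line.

Answer: gfp
iwc
fng
kgkh
xgk

Derivation:
Hunk 1: at line 1 remove [erik,xwrtp] add [vcane,xqxp,jsxbn] -> 7 lines: gfp dblwp vcane xqxp jsxbn kgkh xgk
Hunk 2: at line 2 remove [vcane,xqxp,jsxbn] add [dzrqn,coql,plxby] -> 7 lines: gfp dblwp dzrqn coql plxby kgkh xgk
Hunk 3: at line 2 remove [coql,plxby] add [fjozy] -> 6 lines: gfp dblwp dzrqn fjozy kgkh xgk
Hunk 4: at line 2 remove [fjozy] add [imby,fng] -> 7 lines: gfp dblwp dzrqn imby fng kgkh xgk
Hunk 5: at line 1 remove [dblwp,dzrqn,imby] add [iwc] -> 5 lines: gfp iwc fng kgkh xgk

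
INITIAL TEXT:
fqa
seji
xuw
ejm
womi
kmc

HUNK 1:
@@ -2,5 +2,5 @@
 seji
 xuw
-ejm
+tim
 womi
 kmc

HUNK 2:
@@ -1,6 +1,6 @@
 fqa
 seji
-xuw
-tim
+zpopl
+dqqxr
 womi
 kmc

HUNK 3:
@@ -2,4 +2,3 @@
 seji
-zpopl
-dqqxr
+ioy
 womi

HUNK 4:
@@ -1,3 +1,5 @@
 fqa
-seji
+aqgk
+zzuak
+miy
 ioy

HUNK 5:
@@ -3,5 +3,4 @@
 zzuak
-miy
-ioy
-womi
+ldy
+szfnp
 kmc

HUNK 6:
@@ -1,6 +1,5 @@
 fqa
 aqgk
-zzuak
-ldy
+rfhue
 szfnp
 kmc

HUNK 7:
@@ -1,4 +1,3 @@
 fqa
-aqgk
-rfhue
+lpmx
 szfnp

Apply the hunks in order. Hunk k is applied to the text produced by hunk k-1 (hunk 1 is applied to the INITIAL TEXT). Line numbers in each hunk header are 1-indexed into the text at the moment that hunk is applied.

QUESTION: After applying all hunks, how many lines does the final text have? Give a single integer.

Answer: 4

Derivation:
Hunk 1: at line 2 remove [ejm] add [tim] -> 6 lines: fqa seji xuw tim womi kmc
Hunk 2: at line 1 remove [xuw,tim] add [zpopl,dqqxr] -> 6 lines: fqa seji zpopl dqqxr womi kmc
Hunk 3: at line 2 remove [zpopl,dqqxr] add [ioy] -> 5 lines: fqa seji ioy womi kmc
Hunk 4: at line 1 remove [seji] add [aqgk,zzuak,miy] -> 7 lines: fqa aqgk zzuak miy ioy womi kmc
Hunk 5: at line 3 remove [miy,ioy,womi] add [ldy,szfnp] -> 6 lines: fqa aqgk zzuak ldy szfnp kmc
Hunk 6: at line 1 remove [zzuak,ldy] add [rfhue] -> 5 lines: fqa aqgk rfhue szfnp kmc
Hunk 7: at line 1 remove [aqgk,rfhue] add [lpmx] -> 4 lines: fqa lpmx szfnp kmc
Final line count: 4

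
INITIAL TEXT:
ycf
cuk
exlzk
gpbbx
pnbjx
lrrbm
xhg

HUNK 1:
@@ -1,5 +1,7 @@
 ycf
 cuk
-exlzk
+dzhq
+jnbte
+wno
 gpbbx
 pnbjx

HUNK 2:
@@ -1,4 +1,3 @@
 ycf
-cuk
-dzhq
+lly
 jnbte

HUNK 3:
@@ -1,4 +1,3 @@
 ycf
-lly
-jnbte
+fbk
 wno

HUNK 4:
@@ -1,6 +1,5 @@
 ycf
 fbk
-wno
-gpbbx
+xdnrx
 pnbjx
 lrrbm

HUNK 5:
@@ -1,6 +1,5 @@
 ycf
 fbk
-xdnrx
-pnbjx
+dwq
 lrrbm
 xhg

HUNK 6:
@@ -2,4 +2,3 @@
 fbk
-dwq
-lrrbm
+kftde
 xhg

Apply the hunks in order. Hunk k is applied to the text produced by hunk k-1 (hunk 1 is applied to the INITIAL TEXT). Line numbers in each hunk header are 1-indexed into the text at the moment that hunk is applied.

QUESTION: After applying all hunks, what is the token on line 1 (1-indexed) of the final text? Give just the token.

Answer: ycf

Derivation:
Hunk 1: at line 1 remove [exlzk] add [dzhq,jnbte,wno] -> 9 lines: ycf cuk dzhq jnbte wno gpbbx pnbjx lrrbm xhg
Hunk 2: at line 1 remove [cuk,dzhq] add [lly] -> 8 lines: ycf lly jnbte wno gpbbx pnbjx lrrbm xhg
Hunk 3: at line 1 remove [lly,jnbte] add [fbk] -> 7 lines: ycf fbk wno gpbbx pnbjx lrrbm xhg
Hunk 4: at line 1 remove [wno,gpbbx] add [xdnrx] -> 6 lines: ycf fbk xdnrx pnbjx lrrbm xhg
Hunk 5: at line 1 remove [xdnrx,pnbjx] add [dwq] -> 5 lines: ycf fbk dwq lrrbm xhg
Hunk 6: at line 2 remove [dwq,lrrbm] add [kftde] -> 4 lines: ycf fbk kftde xhg
Final line 1: ycf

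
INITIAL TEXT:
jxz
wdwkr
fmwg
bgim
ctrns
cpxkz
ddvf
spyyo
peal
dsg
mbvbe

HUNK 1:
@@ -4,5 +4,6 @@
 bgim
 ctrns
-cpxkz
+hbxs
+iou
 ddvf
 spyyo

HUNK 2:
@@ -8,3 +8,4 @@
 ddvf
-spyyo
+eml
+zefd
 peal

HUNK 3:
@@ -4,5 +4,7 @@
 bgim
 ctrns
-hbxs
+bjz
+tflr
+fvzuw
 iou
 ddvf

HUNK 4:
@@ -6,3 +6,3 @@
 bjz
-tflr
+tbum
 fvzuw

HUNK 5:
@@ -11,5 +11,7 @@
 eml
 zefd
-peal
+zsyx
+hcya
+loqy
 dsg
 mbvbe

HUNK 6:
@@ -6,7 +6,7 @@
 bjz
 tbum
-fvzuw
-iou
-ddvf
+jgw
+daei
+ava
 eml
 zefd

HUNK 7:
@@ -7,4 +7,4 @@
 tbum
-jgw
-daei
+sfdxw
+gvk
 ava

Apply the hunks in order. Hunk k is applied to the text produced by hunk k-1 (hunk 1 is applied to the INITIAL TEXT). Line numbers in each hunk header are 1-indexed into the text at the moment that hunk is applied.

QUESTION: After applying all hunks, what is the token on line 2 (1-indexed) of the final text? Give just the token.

Hunk 1: at line 4 remove [cpxkz] add [hbxs,iou] -> 12 lines: jxz wdwkr fmwg bgim ctrns hbxs iou ddvf spyyo peal dsg mbvbe
Hunk 2: at line 8 remove [spyyo] add [eml,zefd] -> 13 lines: jxz wdwkr fmwg bgim ctrns hbxs iou ddvf eml zefd peal dsg mbvbe
Hunk 3: at line 4 remove [hbxs] add [bjz,tflr,fvzuw] -> 15 lines: jxz wdwkr fmwg bgim ctrns bjz tflr fvzuw iou ddvf eml zefd peal dsg mbvbe
Hunk 4: at line 6 remove [tflr] add [tbum] -> 15 lines: jxz wdwkr fmwg bgim ctrns bjz tbum fvzuw iou ddvf eml zefd peal dsg mbvbe
Hunk 5: at line 11 remove [peal] add [zsyx,hcya,loqy] -> 17 lines: jxz wdwkr fmwg bgim ctrns bjz tbum fvzuw iou ddvf eml zefd zsyx hcya loqy dsg mbvbe
Hunk 6: at line 6 remove [fvzuw,iou,ddvf] add [jgw,daei,ava] -> 17 lines: jxz wdwkr fmwg bgim ctrns bjz tbum jgw daei ava eml zefd zsyx hcya loqy dsg mbvbe
Hunk 7: at line 7 remove [jgw,daei] add [sfdxw,gvk] -> 17 lines: jxz wdwkr fmwg bgim ctrns bjz tbum sfdxw gvk ava eml zefd zsyx hcya loqy dsg mbvbe
Final line 2: wdwkr

Answer: wdwkr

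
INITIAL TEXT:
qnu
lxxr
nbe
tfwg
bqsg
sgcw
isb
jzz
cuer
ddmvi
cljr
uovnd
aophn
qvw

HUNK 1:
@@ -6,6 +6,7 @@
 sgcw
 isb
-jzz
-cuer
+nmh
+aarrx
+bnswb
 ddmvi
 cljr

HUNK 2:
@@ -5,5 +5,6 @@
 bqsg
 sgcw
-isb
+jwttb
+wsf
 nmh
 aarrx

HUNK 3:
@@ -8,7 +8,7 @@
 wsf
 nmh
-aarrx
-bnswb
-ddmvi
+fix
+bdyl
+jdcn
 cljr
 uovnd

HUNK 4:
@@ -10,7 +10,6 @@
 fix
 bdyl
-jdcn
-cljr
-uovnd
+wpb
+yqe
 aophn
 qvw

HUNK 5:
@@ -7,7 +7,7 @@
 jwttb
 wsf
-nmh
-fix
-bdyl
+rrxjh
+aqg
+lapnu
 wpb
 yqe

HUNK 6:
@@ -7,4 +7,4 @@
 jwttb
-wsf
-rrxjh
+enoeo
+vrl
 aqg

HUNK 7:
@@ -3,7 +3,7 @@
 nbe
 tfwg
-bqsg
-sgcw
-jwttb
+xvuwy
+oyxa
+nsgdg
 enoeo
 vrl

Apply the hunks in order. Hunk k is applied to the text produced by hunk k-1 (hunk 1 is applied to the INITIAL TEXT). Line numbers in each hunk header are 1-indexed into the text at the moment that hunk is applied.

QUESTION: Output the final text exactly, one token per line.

Answer: qnu
lxxr
nbe
tfwg
xvuwy
oyxa
nsgdg
enoeo
vrl
aqg
lapnu
wpb
yqe
aophn
qvw

Derivation:
Hunk 1: at line 6 remove [jzz,cuer] add [nmh,aarrx,bnswb] -> 15 lines: qnu lxxr nbe tfwg bqsg sgcw isb nmh aarrx bnswb ddmvi cljr uovnd aophn qvw
Hunk 2: at line 5 remove [isb] add [jwttb,wsf] -> 16 lines: qnu lxxr nbe tfwg bqsg sgcw jwttb wsf nmh aarrx bnswb ddmvi cljr uovnd aophn qvw
Hunk 3: at line 8 remove [aarrx,bnswb,ddmvi] add [fix,bdyl,jdcn] -> 16 lines: qnu lxxr nbe tfwg bqsg sgcw jwttb wsf nmh fix bdyl jdcn cljr uovnd aophn qvw
Hunk 4: at line 10 remove [jdcn,cljr,uovnd] add [wpb,yqe] -> 15 lines: qnu lxxr nbe tfwg bqsg sgcw jwttb wsf nmh fix bdyl wpb yqe aophn qvw
Hunk 5: at line 7 remove [nmh,fix,bdyl] add [rrxjh,aqg,lapnu] -> 15 lines: qnu lxxr nbe tfwg bqsg sgcw jwttb wsf rrxjh aqg lapnu wpb yqe aophn qvw
Hunk 6: at line 7 remove [wsf,rrxjh] add [enoeo,vrl] -> 15 lines: qnu lxxr nbe tfwg bqsg sgcw jwttb enoeo vrl aqg lapnu wpb yqe aophn qvw
Hunk 7: at line 3 remove [bqsg,sgcw,jwttb] add [xvuwy,oyxa,nsgdg] -> 15 lines: qnu lxxr nbe tfwg xvuwy oyxa nsgdg enoeo vrl aqg lapnu wpb yqe aophn qvw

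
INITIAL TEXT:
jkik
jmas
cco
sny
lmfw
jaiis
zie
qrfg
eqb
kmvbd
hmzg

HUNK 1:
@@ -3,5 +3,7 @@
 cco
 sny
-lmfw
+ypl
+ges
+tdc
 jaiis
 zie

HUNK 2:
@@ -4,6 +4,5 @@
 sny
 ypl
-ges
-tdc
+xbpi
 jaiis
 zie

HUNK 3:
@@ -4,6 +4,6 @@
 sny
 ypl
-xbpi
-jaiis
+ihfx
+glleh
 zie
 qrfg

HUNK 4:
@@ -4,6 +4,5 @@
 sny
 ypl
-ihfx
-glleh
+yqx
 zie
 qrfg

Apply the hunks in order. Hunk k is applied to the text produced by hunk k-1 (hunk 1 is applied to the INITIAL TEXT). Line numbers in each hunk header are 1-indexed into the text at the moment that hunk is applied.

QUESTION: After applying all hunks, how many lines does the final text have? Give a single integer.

Answer: 11

Derivation:
Hunk 1: at line 3 remove [lmfw] add [ypl,ges,tdc] -> 13 lines: jkik jmas cco sny ypl ges tdc jaiis zie qrfg eqb kmvbd hmzg
Hunk 2: at line 4 remove [ges,tdc] add [xbpi] -> 12 lines: jkik jmas cco sny ypl xbpi jaiis zie qrfg eqb kmvbd hmzg
Hunk 3: at line 4 remove [xbpi,jaiis] add [ihfx,glleh] -> 12 lines: jkik jmas cco sny ypl ihfx glleh zie qrfg eqb kmvbd hmzg
Hunk 4: at line 4 remove [ihfx,glleh] add [yqx] -> 11 lines: jkik jmas cco sny ypl yqx zie qrfg eqb kmvbd hmzg
Final line count: 11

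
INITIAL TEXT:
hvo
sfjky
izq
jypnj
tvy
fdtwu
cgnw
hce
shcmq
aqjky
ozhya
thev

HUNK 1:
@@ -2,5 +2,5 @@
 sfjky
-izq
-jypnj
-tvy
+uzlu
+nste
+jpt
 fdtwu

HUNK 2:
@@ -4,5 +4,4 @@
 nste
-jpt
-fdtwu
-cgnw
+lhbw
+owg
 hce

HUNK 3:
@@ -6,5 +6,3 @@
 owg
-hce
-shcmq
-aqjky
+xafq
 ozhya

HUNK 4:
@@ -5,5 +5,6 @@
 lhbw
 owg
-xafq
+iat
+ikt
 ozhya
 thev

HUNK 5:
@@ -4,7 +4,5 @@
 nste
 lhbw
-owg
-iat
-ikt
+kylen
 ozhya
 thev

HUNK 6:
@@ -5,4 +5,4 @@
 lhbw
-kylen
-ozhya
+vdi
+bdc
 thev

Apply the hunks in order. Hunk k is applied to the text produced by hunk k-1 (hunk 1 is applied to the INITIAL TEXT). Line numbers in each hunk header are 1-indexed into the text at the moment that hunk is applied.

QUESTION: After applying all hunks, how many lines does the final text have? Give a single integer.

Hunk 1: at line 2 remove [izq,jypnj,tvy] add [uzlu,nste,jpt] -> 12 lines: hvo sfjky uzlu nste jpt fdtwu cgnw hce shcmq aqjky ozhya thev
Hunk 2: at line 4 remove [jpt,fdtwu,cgnw] add [lhbw,owg] -> 11 lines: hvo sfjky uzlu nste lhbw owg hce shcmq aqjky ozhya thev
Hunk 3: at line 6 remove [hce,shcmq,aqjky] add [xafq] -> 9 lines: hvo sfjky uzlu nste lhbw owg xafq ozhya thev
Hunk 4: at line 5 remove [xafq] add [iat,ikt] -> 10 lines: hvo sfjky uzlu nste lhbw owg iat ikt ozhya thev
Hunk 5: at line 4 remove [owg,iat,ikt] add [kylen] -> 8 lines: hvo sfjky uzlu nste lhbw kylen ozhya thev
Hunk 6: at line 5 remove [kylen,ozhya] add [vdi,bdc] -> 8 lines: hvo sfjky uzlu nste lhbw vdi bdc thev
Final line count: 8

Answer: 8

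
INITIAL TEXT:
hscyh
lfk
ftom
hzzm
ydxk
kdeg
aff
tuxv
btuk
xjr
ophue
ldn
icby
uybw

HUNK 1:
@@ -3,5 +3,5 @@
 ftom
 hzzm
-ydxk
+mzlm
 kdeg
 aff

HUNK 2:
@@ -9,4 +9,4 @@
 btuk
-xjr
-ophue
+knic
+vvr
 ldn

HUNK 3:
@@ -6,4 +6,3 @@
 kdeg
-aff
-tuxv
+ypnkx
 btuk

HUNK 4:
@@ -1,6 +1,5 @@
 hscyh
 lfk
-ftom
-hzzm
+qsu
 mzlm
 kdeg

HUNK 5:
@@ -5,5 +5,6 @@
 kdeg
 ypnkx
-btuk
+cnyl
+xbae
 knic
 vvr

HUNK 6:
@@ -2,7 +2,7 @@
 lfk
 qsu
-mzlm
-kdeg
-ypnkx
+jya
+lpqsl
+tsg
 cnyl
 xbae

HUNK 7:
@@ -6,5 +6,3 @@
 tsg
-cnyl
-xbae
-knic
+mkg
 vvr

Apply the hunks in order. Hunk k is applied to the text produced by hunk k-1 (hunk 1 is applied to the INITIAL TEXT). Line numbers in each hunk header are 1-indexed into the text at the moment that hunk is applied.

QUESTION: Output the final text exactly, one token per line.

Hunk 1: at line 3 remove [ydxk] add [mzlm] -> 14 lines: hscyh lfk ftom hzzm mzlm kdeg aff tuxv btuk xjr ophue ldn icby uybw
Hunk 2: at line 9 remove [xjr,ophue] add [knic,vvr] -> 14 lines: hscyh lfk ftom hzzm mzlm kdeg aff tuxv btuk knic vvr ldn icby uybw
Hunk 3: at line 6 remove [aff,tuxv] add [ypnkx] -> 13 lines: hscyh lfk ftom hzzm mzlm kdeg ypnkx btuk knic vvr ldn icby uybw
Hunk 4: at line 1 remove [ftom,hzzm] add [qsu] -> 12 lines: hscyh lfk qsu mzlm kdeg ypnkx btuk knic vvr ldn icby uybw
Hunk 5: at line 5 remove [btuk] add [cnyl,xbae] -> 13 lines: hscyh lfk qsu mzlm kdeg ypnkx cnyl xbae knic vvr ldn icby uybw
Hunk 6: at line 2 remove [mzlm,kdeg,ypnkx] add [jya,lpqsl,tsg] -> 13 lines: hscyh lfk qsu jya lpqsl tsg cnyl xbae knic vvr ldn icby uybw
Hunk 7: at line 6 remove [cnyl,xbae,knic] add [mkg] -> 11 lines: hscyh lfk qsu jya lpqsl tsg mkg vvr ldn icby uybw

Answer: hscyh
lfk
qsu
jya
lpqsl
tsg
mkg
vvr
ldn
icby
uybw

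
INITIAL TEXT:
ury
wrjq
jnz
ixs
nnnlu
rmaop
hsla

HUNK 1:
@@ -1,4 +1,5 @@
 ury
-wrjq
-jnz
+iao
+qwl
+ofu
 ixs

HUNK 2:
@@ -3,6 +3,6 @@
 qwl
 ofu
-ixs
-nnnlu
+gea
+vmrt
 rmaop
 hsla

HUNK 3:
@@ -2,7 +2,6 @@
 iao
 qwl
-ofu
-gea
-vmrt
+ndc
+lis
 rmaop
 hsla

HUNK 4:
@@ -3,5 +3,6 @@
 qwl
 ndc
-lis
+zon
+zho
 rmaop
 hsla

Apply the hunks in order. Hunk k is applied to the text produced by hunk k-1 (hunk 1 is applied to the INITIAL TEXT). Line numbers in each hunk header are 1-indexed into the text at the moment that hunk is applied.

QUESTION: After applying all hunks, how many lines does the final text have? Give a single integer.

Answer: 8

Derivation:
Hunk 1: at line 1 remove [wrjq,jnz] add [iao,qwl,ofu] -> 8 lines: ury iao qwl ofu ixs nnnlu rmaop hsla
Hunk 2: at line 3 remove [ixs,nnnlu] add [gea,vmrt] -> 8 lines: ury iao qwl ofu gea vmrt rmaop hsla
Hunk 3: at line 2 remove [ofu,gea,vmrt] add [ndc,lis] -> 7 lines: ury iao qwl ndc lis rmaop hsla
Hunk 4: at line 3 remove [lis] add [zon,zho] -> 8 lines: ury iao qwl ndc zon zho rmaop hsla
Final line count: 8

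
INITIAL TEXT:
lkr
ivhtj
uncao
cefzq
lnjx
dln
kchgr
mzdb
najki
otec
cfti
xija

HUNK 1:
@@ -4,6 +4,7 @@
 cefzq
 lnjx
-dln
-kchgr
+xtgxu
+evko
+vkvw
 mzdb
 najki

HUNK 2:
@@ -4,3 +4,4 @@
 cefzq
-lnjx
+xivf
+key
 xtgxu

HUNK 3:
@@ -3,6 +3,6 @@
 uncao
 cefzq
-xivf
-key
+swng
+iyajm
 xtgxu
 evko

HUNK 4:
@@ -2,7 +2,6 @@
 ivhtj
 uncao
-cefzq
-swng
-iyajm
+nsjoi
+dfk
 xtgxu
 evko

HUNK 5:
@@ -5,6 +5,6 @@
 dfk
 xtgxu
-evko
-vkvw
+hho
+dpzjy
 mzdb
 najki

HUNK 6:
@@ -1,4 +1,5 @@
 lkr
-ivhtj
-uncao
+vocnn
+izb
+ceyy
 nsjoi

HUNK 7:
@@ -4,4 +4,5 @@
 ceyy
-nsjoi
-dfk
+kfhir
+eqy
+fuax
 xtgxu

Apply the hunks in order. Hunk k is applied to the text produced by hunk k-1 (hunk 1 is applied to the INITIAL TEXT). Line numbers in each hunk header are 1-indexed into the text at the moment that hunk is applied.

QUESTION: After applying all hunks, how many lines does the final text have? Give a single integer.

Hunk 1: at line 4 remove [dln,kchgr] add [xtgxu,evko,vkvw] -> 13 lines: lkr ivhtj uncao cefzq lnjx xtgxu evko vkvw mzdb najki otec cfti xija
Hunk 2: at line 4 remove [lnjx] add [xivf,key] -> 14 lines: lkr ivhtj uncao cefzq xivf key xtgxu evko vkvw mzdb najki otec cfti xija
Hunk 3: at line 3 remove [xivf,key] add [swng,iyajm] -> 14 lines: lkr ivhtj uncao cefzq swng iyajm xtgxu evko vkvw mzdb najki otec cfti xija
Hunk 4: at line 2 remove [cefzq,swng,iyajm] add [nsjoi,dfk] -> 13 lines: lkr ivhtj uncao nsjoi dfk xtgxu evko vkvw mzdb najki otec cfti xija
Hunk 5: at line 5 remove [evko,vkvw] add [hho,dpzjy] -> 13 lines: lkr ivhtj uncao nsjoi dfk xtgxu hho dpzjy mzdb najki otec cfti xija
Hunk 6: at line 1 remove [ivhtj,uncao] add [vocnn,izb,ceyy] -> 14 lines: lkr vocnn izb ceyy nsjoi dfk xtgxu hho dpzjy mzdb najki otec cfti xija
Hunk 7: at line 4 remove [nsjoi,dfk] add [kfhir,eqy,fuax] -> 15 lines: lkr vocnn izb ceyy kfhir eqy fuax xtgxu hho dpzjy mzdb najki otec cfti xija
Final line count: 15

Answer: 15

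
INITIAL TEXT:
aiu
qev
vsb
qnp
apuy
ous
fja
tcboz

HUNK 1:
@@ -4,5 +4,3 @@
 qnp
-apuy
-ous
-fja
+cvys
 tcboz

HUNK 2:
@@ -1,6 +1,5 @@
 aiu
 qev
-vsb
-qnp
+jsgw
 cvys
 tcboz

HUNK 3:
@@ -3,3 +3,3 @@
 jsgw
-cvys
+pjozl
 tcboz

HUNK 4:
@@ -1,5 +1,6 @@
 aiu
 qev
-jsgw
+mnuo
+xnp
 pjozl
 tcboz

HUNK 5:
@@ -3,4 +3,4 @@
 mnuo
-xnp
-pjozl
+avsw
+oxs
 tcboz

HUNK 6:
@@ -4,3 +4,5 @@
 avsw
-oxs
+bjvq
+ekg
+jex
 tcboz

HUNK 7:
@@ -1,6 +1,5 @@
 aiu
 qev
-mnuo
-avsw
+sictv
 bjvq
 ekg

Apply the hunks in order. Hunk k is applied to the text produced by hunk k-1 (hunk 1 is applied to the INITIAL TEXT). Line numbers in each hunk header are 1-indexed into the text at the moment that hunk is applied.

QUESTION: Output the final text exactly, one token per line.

Hunk 1: at line 4 remove [apuy,ous,fja] add [cvys] -> 6 lines: aiu qev vsb qnp cvys tcboz
Hunk 2: at line 1 remove [vsb,qnp] add [jsgw] -> 5 lines: aiu qev jsgw cvys tcboz
Hunk 3: at line 3 remove [cvys] add [pjozl] -> 5 lines: aiu qev jsgw pjozl tcboz
Hunk 4: at line 1 remove [jsgw] add [mnuo,xnp] -> 6 lines: aiu qev mnuo xnp pjozl tcboz
Hunk 5: at line 3 remove [xnp,pjozl] add [avsw,oxs] -> 6 lines: aiu qev mnuo avsw oxs tcboz
Hunk 6: at line 4 remove [oxs] add [bjvq,ekg,jex] -> 8 lines: aiu qev mnuo avsw bjvq ekg jex tcboz
Hunk 7: at line 1 remove [mnuo,avsw] add [sictv] -> 7 lines: aiu qev sictv bjvq ekg jex tcboz

Answer: aiu
qev
sictv
bjvq
ekg
jex
tcboz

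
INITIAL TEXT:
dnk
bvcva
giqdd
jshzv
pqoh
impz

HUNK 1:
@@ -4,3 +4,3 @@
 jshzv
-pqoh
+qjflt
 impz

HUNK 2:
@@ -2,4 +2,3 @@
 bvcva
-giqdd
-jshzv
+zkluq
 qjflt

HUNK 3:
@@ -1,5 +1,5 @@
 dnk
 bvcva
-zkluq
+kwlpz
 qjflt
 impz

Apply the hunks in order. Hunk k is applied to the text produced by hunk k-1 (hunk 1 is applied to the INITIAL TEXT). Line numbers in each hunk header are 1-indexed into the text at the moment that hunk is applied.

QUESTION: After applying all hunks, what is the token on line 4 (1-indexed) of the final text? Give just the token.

Hunk 1: at line 4 remove [pqoh] add [qjflt] -> 6 lines: dnk bvcva giqdd jshzv qjflt impz
Hunk 2: at line 2 remove [giqdd,jshzv] add [zkluq] -> 5 lines: dnk bvcva zkluq qjflt impz
Hunk 3: at line 1 remove [zkluq] add [kwlpz] -> 5 lines: dnk bvcva kwlpz qjflt impz
Final line 4: qjflt

Answer: qjflt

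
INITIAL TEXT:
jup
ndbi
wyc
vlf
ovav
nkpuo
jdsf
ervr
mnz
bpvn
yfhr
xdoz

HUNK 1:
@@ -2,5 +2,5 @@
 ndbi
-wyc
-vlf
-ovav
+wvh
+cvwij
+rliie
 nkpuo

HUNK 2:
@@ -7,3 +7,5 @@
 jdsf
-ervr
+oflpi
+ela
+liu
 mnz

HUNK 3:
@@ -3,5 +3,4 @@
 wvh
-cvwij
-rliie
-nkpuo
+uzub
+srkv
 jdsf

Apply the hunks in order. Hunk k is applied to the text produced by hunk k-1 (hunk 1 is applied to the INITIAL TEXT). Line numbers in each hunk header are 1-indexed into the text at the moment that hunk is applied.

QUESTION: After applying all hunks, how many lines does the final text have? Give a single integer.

Answer: 13

Derivation:
Hunk 1: at line 2 remove [wyc,vlf,ovav] add [wvh,cvwij,rliie] -> 12 lines: jup ndbi wvh cvwij rliie nkpuo jdsf ervr mnz bpvn yfhr xdoz
Hunk 2: at line 7 remove [ervr] add [oflpi,ela,liu] -> 14 lines: jup ndbi wvh cvwij rliie nkpuo jdsf oflpi ela liu mnz bpvn yfhr xdoz
Hunk 3: at line 3 remove [cvwij,rliie,nkpuo] add [uzub,srkv] -> 13 lines: jup ndbi wvh uzub srkv jdsf oflpi ela liu mnz bpvn yfhr xdoz
Final line count: 13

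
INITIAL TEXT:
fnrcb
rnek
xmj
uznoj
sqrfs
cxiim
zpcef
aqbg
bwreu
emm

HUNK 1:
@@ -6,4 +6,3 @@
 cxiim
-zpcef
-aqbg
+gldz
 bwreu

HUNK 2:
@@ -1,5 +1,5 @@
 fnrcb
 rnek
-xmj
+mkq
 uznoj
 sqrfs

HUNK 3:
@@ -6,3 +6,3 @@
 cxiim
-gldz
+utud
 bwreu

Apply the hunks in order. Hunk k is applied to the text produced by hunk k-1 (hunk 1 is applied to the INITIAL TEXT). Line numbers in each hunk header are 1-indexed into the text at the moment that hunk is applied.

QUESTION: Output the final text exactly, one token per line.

Hunk 1: at line 6 remove [zpcef,aqbg] add [gldz] -> 9 lines: fnrcb rnek xmj uznoj sqrfs cxiim gldz bwreu emm
Hunk 2: at line 1 remove [xmj] add [mkq] -> 9 lines: fnrcb rnek mkq uznoj sqrfs cxiim gldz bwreu emm
Hunk 3: at line 6 remove [gldz] add [utud] -> 9 lines: fnrcb rnek mkq uznoj sqrfs cxiim utud bwreu emm

Answer: fnrcb
rnek
mkq
uznoj
sqrfs
cxiim
utud
bwreu
emm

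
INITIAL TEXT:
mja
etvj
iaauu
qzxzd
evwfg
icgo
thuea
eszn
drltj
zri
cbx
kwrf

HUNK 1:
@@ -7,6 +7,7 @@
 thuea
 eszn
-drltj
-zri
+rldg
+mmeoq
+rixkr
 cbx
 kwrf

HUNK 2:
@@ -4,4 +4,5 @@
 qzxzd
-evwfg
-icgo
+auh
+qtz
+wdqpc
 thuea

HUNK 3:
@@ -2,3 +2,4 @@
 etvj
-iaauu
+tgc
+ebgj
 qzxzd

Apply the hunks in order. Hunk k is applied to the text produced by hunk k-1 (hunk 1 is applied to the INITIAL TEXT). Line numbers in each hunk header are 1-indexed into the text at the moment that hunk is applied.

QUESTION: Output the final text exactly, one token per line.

Answer: mja
etvj
tgc
ebgj
qzxzd
auh
qtz
wdqpc
thuea
eszn
rldg
mmeoq
rixkr
cbx
kwrf

Derivation:
Hunk 1: at line 7 remove [drltj,zri] add [rldg,mmeoq,rixkr] -> 13 lines: mja etvj iaauu qzxzd evwfg icgo thuea eszn rldg mmeoq rixkr cbx kwrf
Hunk 2: at line 4 remove [evwfg,icgo] add [auh,qtz,wdqpc] -> 14 lines: mja etvj iaauu qzxzd auh qtz wdqpc thuea eszn rldg mmeoq rixkr cbx kwrf
Hunk 3: at line 2 remove [iaauu] add [tgc,ebgj] -> 15 lines: mja etvj tgc ebgj qzxzd auh qtz wdqpc thuea eszn rldg mmeoq rixkr cbx kwrf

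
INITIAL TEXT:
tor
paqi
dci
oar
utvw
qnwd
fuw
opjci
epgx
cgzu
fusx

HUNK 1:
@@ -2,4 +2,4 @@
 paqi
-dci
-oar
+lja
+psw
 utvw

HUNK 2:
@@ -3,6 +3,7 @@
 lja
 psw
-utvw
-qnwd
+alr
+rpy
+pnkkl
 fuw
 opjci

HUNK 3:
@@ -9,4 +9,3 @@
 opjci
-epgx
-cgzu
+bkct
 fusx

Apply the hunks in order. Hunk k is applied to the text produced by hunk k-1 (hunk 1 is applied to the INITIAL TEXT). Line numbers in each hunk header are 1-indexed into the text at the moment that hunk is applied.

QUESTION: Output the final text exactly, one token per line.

Hunk 1: at line 2 remove [dci,oar] add [lja,psw] -> 11 lines: tor paqi lja psw utvw qnwd fuw opjci epgx cgzu fusx
Hunk 2: at line 3 remove [utvw,qnwd] add [alr,rpy,pnkkl] -> 12 lines: tor paqi lja psw alr rpy pnkkl fuw opjci epgx cgzu fusx
Hunk 3: at line 9 remove [epgx,cgzu] add [bkct] -> 11 lines: tor paqi lja psw alr rpy pnkkl fuw opjci bkct fusx

Answer: tor
paqi
lja
psw
alr
rpy
pnkkl
fuw
opjci
bkct
fusx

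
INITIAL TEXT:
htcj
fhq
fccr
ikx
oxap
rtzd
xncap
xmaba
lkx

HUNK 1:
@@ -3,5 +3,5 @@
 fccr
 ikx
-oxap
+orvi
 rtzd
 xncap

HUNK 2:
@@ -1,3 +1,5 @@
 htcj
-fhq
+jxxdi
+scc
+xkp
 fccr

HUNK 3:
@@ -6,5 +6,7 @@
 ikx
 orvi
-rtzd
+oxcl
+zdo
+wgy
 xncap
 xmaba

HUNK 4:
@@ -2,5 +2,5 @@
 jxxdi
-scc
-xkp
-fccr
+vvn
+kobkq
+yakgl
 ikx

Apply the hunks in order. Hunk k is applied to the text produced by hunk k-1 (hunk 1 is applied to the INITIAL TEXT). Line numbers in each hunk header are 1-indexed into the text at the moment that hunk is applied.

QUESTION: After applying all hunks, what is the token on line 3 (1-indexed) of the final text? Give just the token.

Answer: vvn

Derivation:
Hunk 1: at line 3 remove [oxap] add [orvi] -> 9 lines: htcj fhq fccr ikx orvi rtzd xncap xmaba lkx
Hunk 2: at line 1 remove [fhq] add [jxxdi,scc,xkp] -> 11 lines: htcj jxxdi scc xkp fccr ikx orvi rtzd xncap xmaba lkx
Hunk 3: at line 6 remove [rtzd] add [oxcl,zdo,wgy] -> 13 lines: htcj jxxdi scc xkp fccr ikx orvi oxcl zdo wgy xncap xmaba lkx
Hunk 4: at line 2 remove [scc,xkp,fccr] add [vvn,kobkq,yakgl] -> 13 lines: htcj jxxdi vvn kobkq yakgl ikx orvi oxcl zdo wgy xncap xmaba lkx
Final line 3: vvn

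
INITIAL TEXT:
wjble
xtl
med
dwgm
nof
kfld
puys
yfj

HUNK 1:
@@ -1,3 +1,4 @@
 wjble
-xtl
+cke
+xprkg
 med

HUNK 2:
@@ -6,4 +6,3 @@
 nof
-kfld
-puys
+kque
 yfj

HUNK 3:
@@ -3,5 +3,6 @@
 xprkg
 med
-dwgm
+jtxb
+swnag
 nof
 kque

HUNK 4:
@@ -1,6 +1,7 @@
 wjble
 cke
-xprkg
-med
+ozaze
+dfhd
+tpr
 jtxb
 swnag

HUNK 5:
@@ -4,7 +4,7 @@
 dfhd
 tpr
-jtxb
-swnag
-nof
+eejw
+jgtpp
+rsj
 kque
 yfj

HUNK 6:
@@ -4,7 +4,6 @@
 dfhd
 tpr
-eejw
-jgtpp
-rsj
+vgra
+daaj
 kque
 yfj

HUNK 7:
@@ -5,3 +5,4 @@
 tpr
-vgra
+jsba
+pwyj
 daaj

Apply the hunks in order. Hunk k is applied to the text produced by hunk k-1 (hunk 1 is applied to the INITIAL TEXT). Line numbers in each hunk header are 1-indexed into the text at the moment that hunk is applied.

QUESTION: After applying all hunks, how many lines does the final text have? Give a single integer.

Answer: 10

Derivation:
Hunk 1: at line 1 remove [xtl] add [cke,xprkg] -> 9 lines: wjble cke xprkg med dwgm nof kfld puys yfj
Hunk 2: at line 6 remove [kfld,puys] add [kque] -> 8 lines: wjble cke xprkg med dwgm nof kque yfj
Hunk 3: at line 3 remove [dwgm] add [jtxb,swnag] -> 9 lines: wjble cke xprkg med jtxb swnag nof kque yfj
Hunk 4: at line 1 remove [xprkg,med] add [ozaze,dfhd,tpr] -> 10 lines: wjble cke ozaze dfhd tpr jtxb swnag nof kque yfj
Hunk 5: at line 4 remove [jtxb,swnag,nof] add [eejw,jgtpp,rsj] -> 10 lines: wjble cke ozaze dfhd tpr eejw jgtpp rsj kque yfj
Hunk 6: at line 4 remove [eejw,jgtpp,rsj] add [vgra,daaj] -> 9 lines: wjble cke ozaze dfhd tpr vgra daaj kque yfj
Hunk 7: at line 5 remove [vgra] add [jsba,pwyj] -> 10 lines: wjble cke ozaze dfhd tpr jsba pwyj daaj kque yfj
Final line count: 10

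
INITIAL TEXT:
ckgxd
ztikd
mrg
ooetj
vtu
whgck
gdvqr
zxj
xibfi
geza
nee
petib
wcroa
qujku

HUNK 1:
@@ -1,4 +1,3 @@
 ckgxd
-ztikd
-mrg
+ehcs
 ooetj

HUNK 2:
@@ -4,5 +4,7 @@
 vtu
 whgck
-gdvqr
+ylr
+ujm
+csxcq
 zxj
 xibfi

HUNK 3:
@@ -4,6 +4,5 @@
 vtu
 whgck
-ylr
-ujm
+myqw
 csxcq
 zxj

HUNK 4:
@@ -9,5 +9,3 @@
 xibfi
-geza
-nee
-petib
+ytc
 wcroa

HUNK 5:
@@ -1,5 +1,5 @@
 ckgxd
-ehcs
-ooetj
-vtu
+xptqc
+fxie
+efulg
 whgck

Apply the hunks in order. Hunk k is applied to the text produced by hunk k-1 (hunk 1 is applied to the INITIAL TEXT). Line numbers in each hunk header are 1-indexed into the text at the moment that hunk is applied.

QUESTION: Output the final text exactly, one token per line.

Hunk 1: at line 1 remove [ztikd,mrg] add [ehcs] -> 13 lines: ckgxd ehcs ooetj vtu whgck gdvqr zxj xibfi geza nee petib wcroa qujku
Hunk 2: at line 4 remove [gdvqr] add [ylr,ujm,csxcq] -> 15 lines: ckgxd ehcs ooetj vtu whgck ylr ujm csxcq zxj xibfi geza nee petib wcroa qujku
Hunk 3: at line 4 remove [ylr,ujm] add [myqw] -> 14 lines: ckgxd ehcs ooetj vtu whgck myqw csxcq zxj xibfi geza nee petib wcroa qujku
Hunk 4: at line 9 remove [geza,nee,petib] add [ytc] -> 12 lines: ckgxd ehcs ooetj vtu whgck myqw csxcq zxj xibfi ytc wcroa qujku
Hunk 5: at line 1 remove [ehcs,ooetj,vtu] add [xptqc,fxie,efulg] -> 12 lines: ckgxd xptqc fxie efulg whgck myqw csxcq zxj xibfi ytc wcroa qujku

Answer: ckgxd
xptqc
fxie
efulg
whgck
myqw
csxcq
zxj
xibfi
ytc
wcroa
qujku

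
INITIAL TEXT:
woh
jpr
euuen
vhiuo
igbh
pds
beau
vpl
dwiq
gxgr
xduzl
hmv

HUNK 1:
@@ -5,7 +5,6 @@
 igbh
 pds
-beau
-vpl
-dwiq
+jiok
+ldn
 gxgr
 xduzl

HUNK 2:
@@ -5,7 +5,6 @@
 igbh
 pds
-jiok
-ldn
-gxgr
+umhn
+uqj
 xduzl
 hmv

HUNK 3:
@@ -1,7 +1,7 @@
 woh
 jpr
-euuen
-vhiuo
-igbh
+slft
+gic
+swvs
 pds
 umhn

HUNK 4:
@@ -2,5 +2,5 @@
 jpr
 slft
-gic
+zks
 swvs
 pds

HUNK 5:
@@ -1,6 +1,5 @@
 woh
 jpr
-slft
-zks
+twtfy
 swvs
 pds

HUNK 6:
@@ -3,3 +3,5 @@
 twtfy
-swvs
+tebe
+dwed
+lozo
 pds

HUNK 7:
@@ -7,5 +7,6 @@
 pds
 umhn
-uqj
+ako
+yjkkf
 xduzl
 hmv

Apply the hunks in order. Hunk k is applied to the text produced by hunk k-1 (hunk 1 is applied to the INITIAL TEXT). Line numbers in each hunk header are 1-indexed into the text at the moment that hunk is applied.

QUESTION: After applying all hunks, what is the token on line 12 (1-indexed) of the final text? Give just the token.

Hunk 1: at line 5 remove [beau,vpl,dwiq] add [jiok,ldn] -> 11 lines: woh jpr euuen vhiuo igbh pds jiok ldn gxgr xduzl hmv
Hunk 2: at line 5 remove [jiok,ldn,gxgr] add [umhn,uqj] -> 10 lines: woh jpr euuen vhiuo igbh pds umhn uqj xduzl hmv
Hunk 3: at line 1 remove [euuen,vhiuo,igbh] add [slft,gic,swvs] -> 10 lines: woh jpr slft gic swvs pds umhn uqj xduzl hmv
Hunk 4: at line 2 remove [gic] add [zks] -> 10 lines: woh jpr slft zks swvs pds umhn uqj xduzl hmv
Hunk 5: at line 1 remove [slft,zks] add [twtfy] -> 9 lines: woh jpr twtfy swvs pds umhn uqj xduzl hmv
Hunk 6: at line 3 remove [swvs] add [tebe,dwed,lozo] -> 11 lines: woh jpr twtfy tebe dwed lozo pds umhn uqj xduzl hmv
Hunk 7: at line 7 remove [uqj] add [ako,yjkkf] -> 12 lines: woh jpr twtfy tebe dwed lozo pds umhn ako yjkkf xduzl hmv
Final line 12: hmv

Answer: hmv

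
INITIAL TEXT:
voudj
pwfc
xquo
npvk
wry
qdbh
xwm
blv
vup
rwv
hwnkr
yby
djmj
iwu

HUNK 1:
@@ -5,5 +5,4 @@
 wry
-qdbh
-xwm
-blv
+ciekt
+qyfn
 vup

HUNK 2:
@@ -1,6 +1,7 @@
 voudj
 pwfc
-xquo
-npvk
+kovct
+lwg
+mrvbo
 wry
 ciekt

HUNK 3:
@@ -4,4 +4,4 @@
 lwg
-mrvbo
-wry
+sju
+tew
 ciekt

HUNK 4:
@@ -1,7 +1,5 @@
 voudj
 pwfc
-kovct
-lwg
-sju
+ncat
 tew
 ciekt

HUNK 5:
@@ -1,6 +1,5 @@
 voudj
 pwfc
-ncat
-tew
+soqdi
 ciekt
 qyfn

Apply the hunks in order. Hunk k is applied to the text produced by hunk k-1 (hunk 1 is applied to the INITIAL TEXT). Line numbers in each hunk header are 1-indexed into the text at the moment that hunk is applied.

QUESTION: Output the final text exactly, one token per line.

Hunk 1: at line 5 remove [qdbh,xwm,blv] add [ciekt,qyfn] -> 13 lines: voudj pwfc xquo npvk wry ciekt qyfn vup rwv hwnkr yby djmj iwu
Hunk 2: at line 1 remove [xquo,npvk] add [kovct,lwg,mrvbo] -> 14 lines: voudj pwfc kovct lwg mrvbo wry ciekt qyfn vup rwv hwnkr yby djmj iwu
Hunk 3: at line 4 remove [mrvbo,wry] add [sju,tew] -> 14 lines: voudj pwfc kovct lwg sju tew ciekt qyfn vup rwv hwnkr yby djmj iwu
Hunk 4: at line 1 remove [kovct,lwg,sju] add [ncat] -> 12 lines: voudj pwfc ncat tew ciekt qyfn vup rwv hwnkr yby djmj iwu
Hunk 5: at line 1 remove [ncat,tew] add [soqdi] -> 11 lines: voudj pwfc soqdi ciekt qyfn vup rwv hwnkr yby djmj iwu

Answer: voudj
pwfc
soqdi
ciekt
qyfn
vup
rwv
hwnkr
yby
djmj
iwu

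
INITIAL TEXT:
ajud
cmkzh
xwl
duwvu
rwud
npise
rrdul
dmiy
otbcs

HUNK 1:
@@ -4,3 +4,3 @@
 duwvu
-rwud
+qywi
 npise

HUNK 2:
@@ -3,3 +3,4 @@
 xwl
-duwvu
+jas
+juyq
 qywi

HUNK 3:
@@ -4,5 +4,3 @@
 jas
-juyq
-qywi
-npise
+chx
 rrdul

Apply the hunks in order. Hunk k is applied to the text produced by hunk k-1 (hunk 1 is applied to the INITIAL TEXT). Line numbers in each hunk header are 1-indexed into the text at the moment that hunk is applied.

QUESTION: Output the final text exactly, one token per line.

Hunk 1: at line 4 remove [rwud] add [qywi] -> 9 lines: ajud cmkzh xwl duwvu qywi npise rrdul dmiy otbcs
Hunk 2: at line 3 remove [duwvu] add [jas,juyq] -> 10 lines: ajud cmkzh xwl jas juyq qywi npise rrdul dmiy otbcs
Hunk 3: at line 4 remove [juyq,qywi,npise] add [chx] -> 8 lines: ajud cmkzh xwl jas chx rrdul dmiy otbcs

Answer: ajud
cmkzh
xwl
jas
chx
rrdul
dmiy
otbcs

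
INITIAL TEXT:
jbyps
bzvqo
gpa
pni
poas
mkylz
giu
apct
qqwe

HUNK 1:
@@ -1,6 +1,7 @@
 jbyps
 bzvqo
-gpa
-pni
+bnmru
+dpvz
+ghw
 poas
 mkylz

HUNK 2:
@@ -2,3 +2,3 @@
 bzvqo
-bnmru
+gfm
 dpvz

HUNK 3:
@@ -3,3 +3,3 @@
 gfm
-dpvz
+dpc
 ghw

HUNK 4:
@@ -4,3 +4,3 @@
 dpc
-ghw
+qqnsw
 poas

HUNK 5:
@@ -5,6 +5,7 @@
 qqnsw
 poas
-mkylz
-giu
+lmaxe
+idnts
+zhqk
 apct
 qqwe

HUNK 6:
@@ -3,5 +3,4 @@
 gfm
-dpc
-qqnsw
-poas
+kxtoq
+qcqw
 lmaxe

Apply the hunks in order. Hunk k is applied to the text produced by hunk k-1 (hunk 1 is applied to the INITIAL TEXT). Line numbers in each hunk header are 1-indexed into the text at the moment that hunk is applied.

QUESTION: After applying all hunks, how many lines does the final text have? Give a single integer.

Hunk 1: at line 1 remove [gpa,pni] add [bnmru,dpvz,ghw] -> 10 lines: jbyps bzvqo bnmru dpvz ghw poas mkylz giu apct qqwe
Hunk 2: at line 2 remove [bnmru] add [gfm] -> 10 lines: jbyps bzvqo gfm dpvz ghw poas mkylz giu apct qqwe
Hunk 3: at line 3 remove [dpvz] add [dpc] -> 10 lines: jbyps bzvqo gfm dpc ghw poas mkylz giu apct qqwe
Hunk 4: at line 4 remove [ghw] add [qqnsw] -> 10 lines: jbyps bzvqo gfm dpc qqnsw poas mkylz giu apct qqwe
Hunk 5: at line 5 remove [mkylz,giu] add [lmaxe,idnts,zhqk] -> 11 lines: jbyps bzvqo gfm dpc qqnsw poas lmaxe idnts zhqk apct qqwe
Hunk 6: at line 3 remove [dpc,qqnsw,poas] add [kxtoq,qcqw] -> 10 lines: jbyps bzvqo gfm kxtoq qcqw lmaxe idnts zhqk apct qqwe
Final line count: 10

Answer: 10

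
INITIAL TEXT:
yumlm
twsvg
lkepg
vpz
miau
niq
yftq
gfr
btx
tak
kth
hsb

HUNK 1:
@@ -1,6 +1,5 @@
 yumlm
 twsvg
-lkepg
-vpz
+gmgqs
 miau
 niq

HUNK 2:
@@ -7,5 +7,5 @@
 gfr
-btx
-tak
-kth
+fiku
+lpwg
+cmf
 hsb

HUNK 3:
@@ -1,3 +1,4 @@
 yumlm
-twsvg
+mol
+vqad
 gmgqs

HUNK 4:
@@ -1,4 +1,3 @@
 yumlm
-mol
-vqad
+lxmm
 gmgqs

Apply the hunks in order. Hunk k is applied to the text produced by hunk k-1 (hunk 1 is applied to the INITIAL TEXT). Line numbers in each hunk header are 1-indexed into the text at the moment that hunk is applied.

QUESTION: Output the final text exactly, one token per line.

Hunk 1: at line 1 remove [lkepg,vpz] add [gmgqs] -> 11 lines: yumlm twsvg gmgqs miau niq yftq gfr btx tak kth hsb
Hunk 2: at line 7 remove [btx,tak,kth] add [fiku,lpwg,cmf] -> 11 lines: yumlm twsvg gmgqs miau niq yftq gfr fiku lpwg cmf hsb
Hunk 3: at line 1 remove [twsvg] add [mol,vqad] -> 12 lines: yumlm mol vqad gmgqs miau niq yftq gfr fiku lpwg cmf hsb
Hunk 4: at line 1 remove [mol,vqad] add [lxmm] -> 11 lines: yumlm lxmm gmgqs miau niq yftq gfr fiku lpwg cmf hsb

Answer: yumlm
lxmm
gmgqs
miau
niq
yftq
gfr
fiku
lpwg
cmf
hsb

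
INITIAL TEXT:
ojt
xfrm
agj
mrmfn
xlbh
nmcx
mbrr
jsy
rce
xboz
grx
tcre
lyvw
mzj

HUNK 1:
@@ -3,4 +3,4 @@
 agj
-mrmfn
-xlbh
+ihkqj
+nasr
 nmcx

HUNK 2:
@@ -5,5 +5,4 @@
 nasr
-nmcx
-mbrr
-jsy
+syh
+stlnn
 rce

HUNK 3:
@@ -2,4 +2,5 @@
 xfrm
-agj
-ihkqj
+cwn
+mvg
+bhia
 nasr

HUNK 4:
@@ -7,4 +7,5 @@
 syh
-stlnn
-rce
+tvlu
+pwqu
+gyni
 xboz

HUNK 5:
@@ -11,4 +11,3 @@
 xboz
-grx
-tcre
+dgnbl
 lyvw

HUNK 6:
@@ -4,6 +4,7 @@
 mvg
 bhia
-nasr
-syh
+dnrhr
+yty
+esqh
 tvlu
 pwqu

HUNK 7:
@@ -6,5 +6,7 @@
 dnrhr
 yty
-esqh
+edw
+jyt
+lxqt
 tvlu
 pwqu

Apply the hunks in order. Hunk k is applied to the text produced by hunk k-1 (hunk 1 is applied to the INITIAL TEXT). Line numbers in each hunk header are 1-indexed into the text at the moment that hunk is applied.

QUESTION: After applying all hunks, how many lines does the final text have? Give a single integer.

Hunk 1: at line 3 remove [mrmfn,xlbh] add [ihkqj,nasr] -> 14 lines: ojt xfrm agj ihkqj nasr nmcx mbrr jsy rce xboz grx tcre lyvw mzj
Hunk 2: at line 5 remove [nmcx,mbrr,jsy] add [syh,stlnn] -> 13 lines: ojt xfrm agj ihkqj nasr syh stlnn rce xboz grx tcre lyvw mzj
Hunk 3: at line 2 remove [agj,ihkqj] add [cwn,mvg,bhia] -> 14 lines: ojt xfrm cwn mvg bhia nasr syh stlnn rce xboz grx tcre lyvw mzj
Hunk 4: at line 7 remove [stlnn,rce] add [tvlu,pwqu,gyni] -> 15 lines: ojt xfrm cwn mvg bhia nasr syh tvlu pwqu gyni xboz grx tcre lyvw mzj
Hunk 5: at line 11 remove [grx,tcre] add [dgnbl] -> 14 lines: ojt xfrm cwn mvg bhia nasr syh tvlu pwqu gyni xboz dgnbl lyvw mzj
Hunk 6: at line 4 remove [nasr,syh] add [dnrhr,yty,esqh] -> 15 lines: ojt xfrm cwn mvg bhia dnrhr yty esqh tvlu pwqu gyni xboz dgnbl lyvw mzj
Hunk 7: at line 6 remove [esqh] add [edw,jyt,lxqt] -> 17 lines: ojt xfrm cwn mvg bhia dnrhr yty edw jyt lxqt tvlu pwqu gyni xboz dgnbl lyvw mzj
Final line count: 17

Answer: 17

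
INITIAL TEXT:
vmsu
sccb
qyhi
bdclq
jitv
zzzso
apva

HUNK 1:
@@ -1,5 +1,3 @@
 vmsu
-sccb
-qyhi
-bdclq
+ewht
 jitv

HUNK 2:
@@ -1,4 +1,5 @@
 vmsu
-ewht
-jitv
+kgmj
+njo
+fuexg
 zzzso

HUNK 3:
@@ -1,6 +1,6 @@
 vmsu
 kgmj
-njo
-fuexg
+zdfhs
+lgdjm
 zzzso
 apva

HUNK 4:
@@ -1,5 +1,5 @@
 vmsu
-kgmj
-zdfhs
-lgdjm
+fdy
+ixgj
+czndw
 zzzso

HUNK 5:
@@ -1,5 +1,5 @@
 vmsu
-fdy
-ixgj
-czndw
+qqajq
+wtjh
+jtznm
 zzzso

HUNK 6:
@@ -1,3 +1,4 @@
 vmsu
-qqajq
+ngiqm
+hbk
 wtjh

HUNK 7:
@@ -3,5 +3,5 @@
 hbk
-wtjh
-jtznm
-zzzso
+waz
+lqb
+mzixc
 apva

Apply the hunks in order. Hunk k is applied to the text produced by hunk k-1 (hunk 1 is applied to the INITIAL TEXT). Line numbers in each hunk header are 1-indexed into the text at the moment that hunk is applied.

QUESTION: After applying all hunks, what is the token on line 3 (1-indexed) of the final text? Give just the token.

Hunk 1: at line 1 remove [sccb,qyhi,bdclq] add [ewht] -> 5 lines: vmsu ewht jitv zzzso apva
Hunk 2: at line 1 remove [ewht,jitv] add [kgmj,njo,fuexg] -> 6 lines: vmsu kgmj njo fuexg zzzso apva
Hunk 3: at line 1 remove [njo,fuexg] add [zdfhs,lgdjm] -> 6 lines: vmsu kgmj zdfhs lgdjm zzzso apva
Hunk 4: at line 1 remove [kgmj,zdfhs,lgdjm] add [fdy,ixgj,czndw] -> 6 lines: vmsu fdy ixgj czndw zzzso apva
Hunk 5: at line 1 remove [fdy,ixgj,czndw] add [qqajq,wtjh,jtznm] -> 6 lines: vmsu qqajq wtjh jtznm zzzso apva
Hunk 6: at line 1 remove [qqajq] add [ngiqm,hbk] -> 7 lines: vmsu ngiqm hbk wtjh jtznm zzzso apva
Hunk 7: at line 3 remove [wtjh,jtznm,zzzso] add [waz,lqb,mzixc] -> 7 lines: vmsu ngiqm hbk waz lqb mzixc apva
Final line 3: hbk

Answer: hbk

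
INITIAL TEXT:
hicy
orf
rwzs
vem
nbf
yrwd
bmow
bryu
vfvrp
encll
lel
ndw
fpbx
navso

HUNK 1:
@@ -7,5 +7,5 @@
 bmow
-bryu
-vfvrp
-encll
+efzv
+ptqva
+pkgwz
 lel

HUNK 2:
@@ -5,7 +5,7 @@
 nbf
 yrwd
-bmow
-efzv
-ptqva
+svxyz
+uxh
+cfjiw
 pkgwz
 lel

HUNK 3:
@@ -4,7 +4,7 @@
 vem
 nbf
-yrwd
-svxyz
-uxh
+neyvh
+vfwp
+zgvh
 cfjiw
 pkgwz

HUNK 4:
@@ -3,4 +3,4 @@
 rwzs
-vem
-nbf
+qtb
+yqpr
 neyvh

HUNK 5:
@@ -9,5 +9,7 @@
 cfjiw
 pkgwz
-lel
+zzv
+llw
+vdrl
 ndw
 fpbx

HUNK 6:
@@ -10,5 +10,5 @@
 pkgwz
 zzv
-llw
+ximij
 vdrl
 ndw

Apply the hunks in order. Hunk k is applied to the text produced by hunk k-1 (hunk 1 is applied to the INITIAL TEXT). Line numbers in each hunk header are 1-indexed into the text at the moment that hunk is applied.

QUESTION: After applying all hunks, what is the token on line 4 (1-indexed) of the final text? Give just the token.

Answer: qtb

Derivation:
Hunk 1: at line 7 remove [bryu,vfvrp,encll] add [efzv,ptqva,pkgwz] -> 14 lines: hicy orf rwzs vem nbf yrwd bmow efzv ptqva pkgwz lel ndw fpbx navso
Hunk 2: at line 5 remove [bmow,efzv,ptqva] add [svxyz,uxh,cfjiw] -> 14 lines: hicy orf rwzs vem nbf yrwd svxyz uxh cfjiw pkgwz lel ndw fpbx navso
Hunk 3: at line 4 remove [yrwd,svxyz,uxh] add [neyvh,vfwp,zgvh] -> 14 lines: hicy orf rwzs vem nbf neyvh vfwp zgvh cfjiw pkgwz lel ndw fpbx navso
Hunk 4: at line 3 remove [vem,nbf] add [qtb,yqpr] -> 14 lines: hicy orf rwzs qtb yqpr neyvh vfwp zgvh cfjiw pkgwz lel ndw fpbx navso
Hunk 5: at line 9 remove [lel] add [zzv,llw,vdrl] -> 16 lines: hicy orf rwzs qtb yqpr neyvh vfwp zgvh cfjiw pkgwz zzv llw vdrl ndw fpbx navso
Hunk 6: at line 10 remove [llw] add [ximij] -> 16 lines: hicy orf rwzs qtb yqpr neyvh vfwp zgvh cfjiw pkgwz zzv ximij vdrl ndw fpbx navso
Final line 4: qtb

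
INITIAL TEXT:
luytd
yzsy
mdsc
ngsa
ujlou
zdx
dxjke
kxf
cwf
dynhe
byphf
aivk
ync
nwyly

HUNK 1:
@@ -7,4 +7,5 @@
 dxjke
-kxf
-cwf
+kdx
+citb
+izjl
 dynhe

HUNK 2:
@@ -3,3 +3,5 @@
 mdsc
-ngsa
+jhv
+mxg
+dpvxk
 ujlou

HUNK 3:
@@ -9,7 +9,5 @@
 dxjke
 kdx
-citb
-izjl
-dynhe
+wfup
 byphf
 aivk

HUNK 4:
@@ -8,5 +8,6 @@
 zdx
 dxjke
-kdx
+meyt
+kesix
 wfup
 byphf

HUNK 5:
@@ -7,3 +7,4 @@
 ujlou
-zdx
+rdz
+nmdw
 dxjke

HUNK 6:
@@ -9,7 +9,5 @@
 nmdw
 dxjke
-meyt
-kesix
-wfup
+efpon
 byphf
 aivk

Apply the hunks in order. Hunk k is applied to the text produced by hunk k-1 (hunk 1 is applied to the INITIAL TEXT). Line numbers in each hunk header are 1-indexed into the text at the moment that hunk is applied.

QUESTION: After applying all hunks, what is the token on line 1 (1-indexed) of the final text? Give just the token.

Answer: luytd

Derivation:
Hunk 1: at line 7 remove [kxf,cwf] add [kdx,citb,izjl] -> 15 lines: luytd yzsy mdsc ngsa ujlou zdx dxjke kdx citb izjl dynhe byphf aivk ync nwyly
Hunk 2: at line 3 remove [ngsa] add [jhv,mxg,dpvxk] -> 17 lines: luytd yzsy mdsc jhv mxg dpvxk ujlou zdx dxjke kdx citb izjl dynhe byphf aivk ync nwyly
Hunk 3: at line 9 remove [citb,izjl,dynhe] add [wfup] -> 15 lines: luytd yzsy mdsc jhv mxg dpvxk ujlou zdx dxjke kdx wfup byphf aivk ync nwyly
Hunk 4: at line 8 remove [kdx] add [meyt,kesix] -> 16 lines: luytd yzsy mdsc jhv mxg dpvxk ujlou zdx dxjke meyt kesix wfup byphf aivk ync nwyly
Hunk 5: at line 7 remove [zdx] add [rdz,nmdw] -> 17 lines: luytd yzsy mdsc jhv mxg dpvxk ujlou rdz nmdw dxjke meyt kesix wfup byphf aivk ync nwyly
Hunk 6: at line 9 remove [meyt,kesix,wfup] add [efpon] -> 15 lines: luytd yzsy mdsc jhv mxg dpvxk ujlou rdz nmdw dxjke efpon byphf aivk ync nwyly
Final line 1: luytd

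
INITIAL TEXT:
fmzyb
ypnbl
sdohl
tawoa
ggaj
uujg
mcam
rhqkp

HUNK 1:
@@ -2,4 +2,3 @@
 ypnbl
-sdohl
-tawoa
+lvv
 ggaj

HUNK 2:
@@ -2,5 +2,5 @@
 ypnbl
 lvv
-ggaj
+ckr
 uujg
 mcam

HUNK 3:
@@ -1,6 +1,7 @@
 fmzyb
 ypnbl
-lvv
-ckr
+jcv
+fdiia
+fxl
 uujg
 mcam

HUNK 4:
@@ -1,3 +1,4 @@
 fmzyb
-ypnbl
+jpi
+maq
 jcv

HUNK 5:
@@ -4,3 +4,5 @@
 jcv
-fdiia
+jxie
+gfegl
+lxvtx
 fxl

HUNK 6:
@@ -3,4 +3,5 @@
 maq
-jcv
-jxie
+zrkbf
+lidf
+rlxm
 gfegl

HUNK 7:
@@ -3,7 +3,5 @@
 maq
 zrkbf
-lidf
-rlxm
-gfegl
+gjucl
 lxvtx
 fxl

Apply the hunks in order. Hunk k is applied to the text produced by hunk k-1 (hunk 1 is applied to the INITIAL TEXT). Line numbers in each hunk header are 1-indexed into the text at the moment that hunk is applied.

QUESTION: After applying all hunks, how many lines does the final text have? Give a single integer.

Hunk 1: at line 2 remove [sdohl,tawoa] add [lvv] -> 7 lines: fmzyb ypnbl lvv ggaj uujg mcam rhqkp
Hunk 2: at line 2 remove [ggaj] add [ckr] -> 7 lines: fmzyb ypnbl lvv ckr uujg mcam rhqkp
Hunk 3: at line 1 remove [lvv,ckr] add [jcv,fdiia,fxl] -> 8 lines: fmzyb ypnbl jcv fdiia fxl uujg mcam rhqkp
Hunk 4: at line 1 remove [ypnbl] add [jpi,maq] -> 9 lines: fmzyb jpi maq jcv fdiia fxl uujg mcam rhqkp
Hunk 5: at line 4 remove [fdiia] add [jxie,gfegl,lxvtx] -> 11 lines: fmzyb jpi maq jcv jxie gfegl lxvtx fxl uujg mcam rhqkp
Hunk 6: at line 3 remove [jcv,jxie] add [zrkbf,lidf,rlxm] -> 12 lines: fmzyb jpi maq zrkbf lidf rlxm gfegl lxvtx fxl uujg mcam rhqkp
Hunk 7: at line 3 remove [lidf,rlxm,gfegl] add [gjucl] -> 10 lines: fmzyb jpi maq zrkbf gjucl lxvtx fxl uujg mcam rhqkp
Final line count: 10

Answer: 10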